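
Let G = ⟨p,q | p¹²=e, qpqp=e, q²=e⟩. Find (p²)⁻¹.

The order of (p²) is 6 (smallest k with (p²)ᵏ = e), so (p²)⁻¹ = (p²)⁵ = p¹⁰.
Check: (p²) · (p¹⁰) → (p²) · p¹⁰ = e, giving e as required.

Answer: p¹⁰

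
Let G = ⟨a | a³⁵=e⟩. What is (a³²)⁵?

Compute successive powers of (a³²), reducing at each step:
  (a³²)²: (a³²) · a³² = a²⁹
  (a³²)³: (a²⁹) · a³² = a²⁶
  (a³²)⁴: (a²⁶) · a³² = a²³
  (a³²)⁵: (a²³) · a³² = a²⁰

Answer: a²⁰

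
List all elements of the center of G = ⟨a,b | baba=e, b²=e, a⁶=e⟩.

An element z ∈ Z(G) iff z commutes with every generator.
For example a³ is central: (a³)·a = a⁴ = a·(a³); (a³)·b = a³b = b·(a³).
Whereas a ∉ Z(G) since a·b = ab ≠ a⁵b = b·a.
Checking each of the 12 elements this way gives Z(G) = {e, a³}, of order 2.

Answer: {e, a³}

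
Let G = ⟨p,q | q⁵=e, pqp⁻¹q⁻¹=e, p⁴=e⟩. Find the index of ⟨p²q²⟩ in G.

First find ord(p²q²) by computing successive powers:
  (p²q²)¹ = p²q², (p²q²)² = q⁴, (p²q²)³ = p²q, (p²q²)⁴ = q³, (p²q²)⁵ = p², (p²q²)⁶ = q², (p²q²)⁷ = p²q⁴, (p²q²)⁸ = q, (p²q²)⁹ = p²q³, (p²q²)¹⁰ = e.
So |⟨p²q²⟩| = ord(p²q²) = 10. With |G| = 20, by Lagrange [G : ⟨p²q²⟩] = 20/10 = 2.

Answer: 2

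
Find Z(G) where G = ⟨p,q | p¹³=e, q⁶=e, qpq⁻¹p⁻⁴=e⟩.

An element z ∈ Z(G) iff z commutes with every generator.
For example e is central: e·p = p = p·e; e·q = q = q·e.
Whereas p ∉ Z(G) since p·q = pq ≠ p⁴q = q·p.
Checking each of the 78 elements this way gives Z(G) = {e}, of order 1.

Answer: {e}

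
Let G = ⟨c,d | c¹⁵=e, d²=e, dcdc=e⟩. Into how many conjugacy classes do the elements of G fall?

The conjugacy classes (representative and size) are:
  [e] (size 1), [c¹⁴] (size 2), [c²] (size 2), [c³] (size 2), [c⁴] (size 2), [c¹⁰] (size 2), [c⁹] (size 2), [c⁷] (size 2), [c¹³d] (size 15).
Class equation: 1 + 2 + 2 + 2 + 2 + 2 + 2 + 2 + 15 = 30 = |G|. So G has 9 conjugacy classes.

Answer: 9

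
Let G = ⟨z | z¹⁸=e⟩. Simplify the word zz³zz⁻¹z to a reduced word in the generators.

Multiply left to right, reducing at each step:
  z · z³ = z⁴
  (z⁴) · z = z⁵
  (z⁵) · z⁻¹ = z⁴
  (z⁴) · z = z⁵

Answer: z⁵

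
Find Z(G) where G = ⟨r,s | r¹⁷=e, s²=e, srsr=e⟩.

An element z ∈ Z(G) iff z commutes with every generator.
For example e is central: e·r = r = r·e; e·s = s = s·e.
Whereas r ∉ Z(G) since r·s = rs ≠ r¹⁶s = s·r.
Checking each of the 34 elements this way gives Z(G) = {e}, of order 1.

Answer: {e}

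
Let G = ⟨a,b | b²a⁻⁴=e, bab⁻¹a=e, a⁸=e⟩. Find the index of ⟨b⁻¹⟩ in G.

First find ord(b⁻¹) by computing successive powers:
  (b⁻¹)¹ = b⁻¹, (b⁻¹)² = a⁴, (b⁻¹)³ = b, (b⁻¹)⁴ = e.
So |⟨b⁻¹⟩| = ord(b⁻¹) = 4. With |G| = 16, by Lagrange [G : ⟨b⁻¹⟩] = 16/4 = 4.

Answer: 4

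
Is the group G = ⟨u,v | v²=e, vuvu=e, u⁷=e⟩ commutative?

u·v = uv but v·u = u⁶v, so u·v ≠ v·u and G is not abelian.

Answer: No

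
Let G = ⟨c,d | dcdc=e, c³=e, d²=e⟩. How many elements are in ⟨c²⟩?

|⟨c²⟩| equals the order of c². Compute successive powers until reaching e:
  (c²)¹ = c², (c²)² = c, (c²)³ = e.
The smallest positive k with (c²)ᵏ = e is 3, so |⟨c²⟩| = 3.

Answer: 3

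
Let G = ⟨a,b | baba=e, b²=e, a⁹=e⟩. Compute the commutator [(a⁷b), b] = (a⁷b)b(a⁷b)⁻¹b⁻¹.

[(a⁷b), b] = (a⁷b)·b·(a⁷b)⁻¹·b⁻¹.
  (a⁷b) · b = a⁷
  (a⁷) · (a⁷b) = a⁵b
  (a⁵b) · b = a⁵

Answer: a⁵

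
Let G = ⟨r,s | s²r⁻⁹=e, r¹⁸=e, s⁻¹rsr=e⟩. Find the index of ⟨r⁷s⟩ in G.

First find ord(r⁷s) by computing successive powers:
  (r⁷s)¹ = r⁷s, (r⁷s)² = r⁹, (r⁷s)³ = r⁷s⁻¹, (r⁷s)⁴ = e.
So |⟨r⁷s⟩| = ord(r⁷s) = 4. With |G| = 36, by Lagrange [G : ⟨r⁷s⟩] = 36/4 = 9.

Answer: 9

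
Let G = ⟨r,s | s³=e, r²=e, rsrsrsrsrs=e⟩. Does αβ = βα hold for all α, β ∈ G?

r·s = rs but s·r = sr, so r·s ≠ s·r and G is not abelian.

Answer: No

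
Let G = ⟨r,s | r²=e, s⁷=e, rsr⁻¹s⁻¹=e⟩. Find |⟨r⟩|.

|⟨r⟩| equals the order of r. Compute successive powers until reaching e:
  r¹ = r, r² = e.
The smallest positive k with rᵏ = e is 2, so |⟨r⟩| = 2.

Answer: 2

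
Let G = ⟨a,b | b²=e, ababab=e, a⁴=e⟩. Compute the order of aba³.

Compute successive powers until reaching e:
  (aba³)¹ = aba³, (aba³)² = e.
The smallest positive k with (aba³)ᵏ = e is 2.

Answer: 2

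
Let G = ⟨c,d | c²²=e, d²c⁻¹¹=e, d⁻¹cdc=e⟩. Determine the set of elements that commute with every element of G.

An element z ∈ Z(G) iff z commutes with every generator.
For example c¹¹ is central: (c¹¹)·c = c¹² = c·(c¹¹); (c¹¹)·d = d⁻¹ = d·(c¹¹).
Whereas c ∉ Z(G) since c·d = cd ≠ c¹⁰d⁻¹ = d·c.
Checking each of the 44 elements this way gives Z(G) = {e, c¹¹}, of order 2.

Answer: {e, c¹¹}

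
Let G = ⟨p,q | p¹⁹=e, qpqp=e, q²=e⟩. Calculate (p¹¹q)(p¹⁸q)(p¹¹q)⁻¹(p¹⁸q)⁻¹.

[(p¹¹q), (p¹⁸q)] = (p¹¹q)·(p¹⁸q)·(p¹¹q)⁻¹·(p¹⁸q)⁻¹.
  (p¹¹q) · (p¹⁸q) = p¹²
  (p¹²) · (p¹¹q) = p⁴q
  (p⁴q) · (p¹⁸q) = p⁵

Answer: p⁵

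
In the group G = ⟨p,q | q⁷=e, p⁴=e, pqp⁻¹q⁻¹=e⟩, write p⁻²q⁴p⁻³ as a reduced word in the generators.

Multiply left to right, reducing at each step:
  (p²) · q⁴ = p²q⁴
  (p²q⁴) · p⁻³ = p³q⁴

Answer: p³q⁴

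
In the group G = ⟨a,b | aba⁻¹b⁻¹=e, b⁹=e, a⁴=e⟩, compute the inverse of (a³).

The order of (a³) is 4 (smallest k with (a³)ᵏ = e), so (a³)⁻¹ = (a³)³ = a.
Check: (a³) · a → (a³) · a = e, giving e as required.

Answer: a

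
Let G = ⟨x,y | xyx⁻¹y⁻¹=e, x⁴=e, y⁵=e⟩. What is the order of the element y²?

Compute successive powers until reaching e:
  (y²)¹ = y², (y²)² = y⁴, (y²)³ = y, (y²)⁴ = y³, (y²)⁵ = e.
The smallest positive k with (y²)ᵏ = e is 5.

Answer: 5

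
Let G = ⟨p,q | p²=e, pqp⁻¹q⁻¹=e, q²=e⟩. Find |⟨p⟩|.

|⟨p⟩| equals the order of p. Compute successive powers until reaching e:
  p¹ = p, p² = e.
The smallest positive k with pᵏ = e is 2, so |⟨p⟩| = 2.

Answer: 2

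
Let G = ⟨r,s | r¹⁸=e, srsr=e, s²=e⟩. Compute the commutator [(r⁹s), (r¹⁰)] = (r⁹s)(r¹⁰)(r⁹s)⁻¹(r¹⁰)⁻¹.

[(r⁹s), (r¹⁰)] = (r⁹s)·(r¹⁰)·(r⁹s)⁻¹·(r¹⁰)⁻¹.
  (r⁹s) · (r¹⁰) = r¹⁷s
  (r¹⁷s) · (r⁹s) = r⁸
  (r⁸) · (r⁸) = r¹⁶

Answer: r¹⁶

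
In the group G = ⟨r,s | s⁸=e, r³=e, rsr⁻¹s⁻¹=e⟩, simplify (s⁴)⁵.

Compute successive powers of (s⁴), reducing at each step:
  (s⁴)²: (s⁴) · s⁴ = e
  (s⁴)³: e · s⁴ = s⁴
  (s⁴)⁴: (s⁴) · s⁴ = e
  (s⁴)⁵: e · s⁴ = s⁴

Answer: s⁴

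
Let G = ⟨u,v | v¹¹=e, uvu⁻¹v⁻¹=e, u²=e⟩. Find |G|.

Enumerate words in the generators, reducing via the relations: the distinct elements are
  {e, u, v, uv, v², v³, v⁴, v⁵, v⁶, v⁷, v⁸, v⁹, uv², uv³, uv⁴, uv⁵, uv⁶, uv⁷, uv⁸, uv⁹, v¹⁰, uv¹⁰}.
No further products give new elements, so |G| = 22.

Answer: 22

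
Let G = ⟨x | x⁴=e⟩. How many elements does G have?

G is generated by a single element, so G is cyclic. The relator gives x⁴ = e and no smaller power is forced to be e, so the 4 powers {e, x, x², x³} are distinct. Hence |G| = 4.

Answer: 4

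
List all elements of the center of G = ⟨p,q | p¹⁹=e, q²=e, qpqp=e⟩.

An element z ∈ Z(G) iff z commutes with every generator.
For example e is central: e·p = p = p·e; e·q = q = q·e.
Whereas p ∉ Z(G) since p·q = pq ≠ p¹⁸q = q·p.
Checking each of the 38 elements this way gives Z(G) = {e}, of order 1.

Answer: {e}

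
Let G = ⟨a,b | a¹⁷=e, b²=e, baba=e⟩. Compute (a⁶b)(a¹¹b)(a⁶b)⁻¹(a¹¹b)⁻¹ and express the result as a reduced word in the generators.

[(a⁶b), (a¹¹b)] = (a⁶b)·(a¹¹b)·(a⁶b)⁻¹·(a¹¹b)⁻¹.
  (a⁶b) · (a¹¹b) = a¹²
  (a¹²) · (a⁶b) = ab
  (ab) · (a¹¹b) = a⁷

Answer: a⁷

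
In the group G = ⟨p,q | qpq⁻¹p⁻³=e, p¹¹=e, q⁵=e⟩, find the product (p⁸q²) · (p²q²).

Compute (p⁸q²) · (p²q²) by multiplying left to right and reducing via the relations at each step:
  (p⁸q²) · p² = p⁴q²
  (p⁴q²) · q² = p⁴q⁴

Answer: p⁴q⁴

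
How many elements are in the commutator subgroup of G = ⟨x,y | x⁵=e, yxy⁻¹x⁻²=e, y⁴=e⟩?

G' = [G, G] is generated by all commutators. The generator-pair commutators are: [x, y] = x⁴.
The subgroup they normally generate is {e, x, x², x³, x⁴}, of order 5.
Check: |G/G'| = 20/5 = 4 is the order of the abelianisation.

Answer: 5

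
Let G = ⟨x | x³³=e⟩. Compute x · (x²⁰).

Compute x · (x²⁰) by multiplying left to right and reducing via the relations at each step:
  x · x²⁰ = x²¹

Answer: x²¹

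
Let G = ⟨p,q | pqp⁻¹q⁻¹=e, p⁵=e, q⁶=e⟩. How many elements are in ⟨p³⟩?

|⟨p³⟩| equals the order of p³. Compute successive powers until reaching e:
  (p³)¹ = p³, (p³)² = p, (p³)³ = p⁴, (p³)⁴ = p², (p³)⁵ = e.
The smallest positive k with (p³)ᵏ = e is 5, so |⟨p³⟩| = 5.

Answer: 5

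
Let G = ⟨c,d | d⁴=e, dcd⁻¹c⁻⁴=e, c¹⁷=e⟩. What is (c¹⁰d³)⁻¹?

The order of (c¹⁰d³) is 4 (smallest k with (c¹⁰d³)ᵏ = e), so (c¹⁰d³)⁻¹ = (c¹⁰d³)³ = c¹¹d.
Check: (c¹⁰d³) · (c¹¹d) → (c¹⁰d³) · c¹¹ = d³;   (d³) · d = e, giving e as required.

Answer: c¹¹d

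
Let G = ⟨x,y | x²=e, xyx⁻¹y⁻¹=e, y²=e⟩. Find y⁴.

Compute successive powers of y, reducing at each step:
  y²: y · y = e
  y³: e · y = y
  y⁴: y · y = e

Answer: e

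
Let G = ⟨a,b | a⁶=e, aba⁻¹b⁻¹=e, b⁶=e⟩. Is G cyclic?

|G| = 36, but the maximum element order in G is 6 < 36. No single element generates all of G, so G is not cyclic.

Answer: No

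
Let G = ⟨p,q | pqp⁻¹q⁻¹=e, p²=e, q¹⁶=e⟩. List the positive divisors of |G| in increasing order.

|G| = 32 = 2⁵. By Lagrange's theorem the order of any subgroup divides 32; the divisors of 32 are 1, 2, 4, 8, 16, 32.

Answer: 1, 2, 4, 8, 16, 32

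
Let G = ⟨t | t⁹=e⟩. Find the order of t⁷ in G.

Compute successive powers until reaching e:
  (t⁷)¹ = t⁷, (t⁷)² = t⁵, (t⁷)³ = t³, (t⁷)⁴ = t, (t⁷)⁵ = t⁸, (t⁷)⁶ = t⁶, (t⁷)⁷ = t⁴, (t⁷)⁸ = t², (t⁷)⁹ = e.
The smallest positive k with (t⁷)ᵏ = e is 9.

Answer: 9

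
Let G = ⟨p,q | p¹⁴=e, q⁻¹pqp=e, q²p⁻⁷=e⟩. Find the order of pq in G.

Compute successive powers until reaching e:
  (pq)¹ = pq, (pq)² = p⁷, (pq)³ = pq⁻¹, (pq)⁴ = e.
The smallest positive k with (pq)ᵏ = e is 4.

Answer: 4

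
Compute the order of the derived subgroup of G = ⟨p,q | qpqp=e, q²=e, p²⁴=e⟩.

G' = [G, G] is generated by all commutators. The generator-pair commutators are: [p, q] = p².
The subgroup they normally generate is {e, p², p⁴, p⁶, p⁸, p¹⁰, p¹², p¹⁴, p¹⁶, p¹⁸, p²⁰, p²²}, of order 12.
Check: |G/G'| = 48/12 = 4 is the order of the abelianisation.

Answer: 12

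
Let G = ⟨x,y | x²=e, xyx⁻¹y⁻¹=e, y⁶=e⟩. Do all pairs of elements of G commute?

Each pair of generators commutes: x·y = xy = y·x. Since the generators pairwise commute, every element of G commutes with every other, so G is abelian.

Answer: Yes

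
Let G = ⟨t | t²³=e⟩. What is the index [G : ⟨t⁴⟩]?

First find ord(t⁴) by computing successive powers:
  (t⁴)¹ = t⁴, (t⁴)² = t⁸, (t⁴)³ = t¹², (t⁴)⁴ = t¹⁶, (t⁴)⁵ = t²⁰, (t⁴)⁶ = t, (t⁴)⁷ = t⁵, (t⁴)⁸ = t⁹, (t⁴)⁹ = t¹³, (t⁴)¹⁰ = t¹⁷, (t⁴)¹¹ = t²¹, (t⁴)¹² = t², (t⁴)¹³ = t⁶, (t⁴)¹⁴ = t¹⁰, (t⁴)¹⁵ = t¹⁴, (t⁴)¹⁶ = t¹⁸, (t⁴)¹⁷ = t²², (t⁴)¹⁸ = t³, (t⁴)¹⁹ = t⁷, (t⁴)²⁰ = t¹¹, (t⁴)²¹ = t¹⁵, (t⁴)²² = t¹⁹, (t⁴)²³ = e.
So |⟨t⁴⟩| = ord(t⁴) = 23. With |G| = 23, by Lagrange [G : ⟨t⁴⟩] = 23/23 = 1.

Answer: 1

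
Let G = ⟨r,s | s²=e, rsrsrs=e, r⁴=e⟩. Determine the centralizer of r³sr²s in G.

⟨r³sr²s⟩ ⊆ C_G(r³sr²s) since powers of r³sr²s commute with r³sr²s; so |C_G(r³sr²s)| ≥ |⟨r³sr²s⟩| = 2.
By orbit–stabilizer, |C_G(r³sr²s)| = |G| / |conj. class of r³sr²s| = 24 / 6 = 4.
The 4 elements commuting with r³sr²s are {e, r², rsr²s, r³sr²s}.

Answer: {e, r², rsr²s, r³sr²s}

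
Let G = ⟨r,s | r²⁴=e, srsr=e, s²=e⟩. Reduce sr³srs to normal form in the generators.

Multiply left to right, reducing at each step:
  s · r³ = r²¹s
  (r²¹s) · s = r²¹
  (r²¹) · r = r²²
  (r²²) · s = r²²s

Answer: r²²s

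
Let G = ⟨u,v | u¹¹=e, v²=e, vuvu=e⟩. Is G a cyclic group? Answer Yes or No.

Every cyclic group is abelian. But u·v = uv while v·u = u¹⁰v, so u·v ≠ v·u and G is not abelian. Hence G is not cyclic.

Answer: No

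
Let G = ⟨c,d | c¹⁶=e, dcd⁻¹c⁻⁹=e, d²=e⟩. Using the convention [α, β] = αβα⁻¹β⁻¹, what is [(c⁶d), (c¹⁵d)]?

[(c⁶d), (c¹⁵d)] = (c⁶d)·(c¹⁵d)·(c⁶d)⁻¹·(c¹⁵d)⁻¹.
  (c⁶d) · (c¹⁵d) = c¹³
  (c¹³) · (c¹⁰d) = c⁷d
  (c⁷d) · (c⁹d) = c⁸

Answer: c⁸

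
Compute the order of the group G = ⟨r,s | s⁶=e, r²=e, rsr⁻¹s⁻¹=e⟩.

Enumerate words in the generators, reducing via the relations: the distinct elements are
  {e, r, s, rs, s², s³, s⁴, s⁵, rs², rs³, rs⁴, rs⁵}.
No further products give new elements, so |G| = 12.

Answer: 12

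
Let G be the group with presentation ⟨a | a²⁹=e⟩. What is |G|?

G is generated by a single element, so G is cyclic. The relator gives a²⁹ = e and no smaller power is forced to be e, so the 29 powers {a, e, a², a³, a⁴, a⁵, a⁶, a⁷, a⁸, a⁹, a²², a²³, a²¹, a²⁰, a²⁴, a²⁵, a²⁶, a²⁷, a²⁸, a¹², a¹³, a¹¹, a¹⁰, a¹⁴, a¹⁵, a¹⁶, a¹⁷, a¹⁸, a¹⁹} are distinct. Hence |G| = 29.

Answer: 29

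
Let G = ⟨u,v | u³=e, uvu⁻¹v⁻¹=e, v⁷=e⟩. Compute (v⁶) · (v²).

Compute (v⁶) · (v²) by multiplying left to right and reducing via the relations at each step:
  (v⁶) · v² = v

Answer: v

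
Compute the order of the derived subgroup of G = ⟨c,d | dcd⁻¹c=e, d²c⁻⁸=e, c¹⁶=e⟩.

G' = [G, G] is generated by all commutators. The generator-pair commutators are: [c, d] = c².
The subgroup they normally generate is {e, c², c⁴, c⁶, c⁸, c¹⁰, c¹², c¹⁴}, of order 8.
Check: |G/G'| = 32/8 = 4 is the order of the abelianisation.

Answer: 8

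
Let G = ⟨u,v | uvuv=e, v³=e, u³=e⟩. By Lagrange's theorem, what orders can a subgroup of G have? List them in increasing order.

|G| = 12 = 2² · 3. By Lagrange's theorem the order of any subgroup divides 12; the divisors of 12 are 1, 2, 3, 4, 6, 12.

Answer: 1, 2, 3, 4, 6, 12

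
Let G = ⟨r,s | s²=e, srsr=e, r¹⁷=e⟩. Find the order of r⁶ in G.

Compute successive powers until reaching e:
  (r⁶)¹ = r⁶, (r⁶)² = r¹², (r⁶)³ = r, (r⁶)⁴ = r⁷, (r⁶)⁵ = r¹³, (r⁶)⁶ = r², (r⁶)⁷ = r⁸, (r⁶)⁸ = r¹⁴, (r⁶)⁹ = r³, (r⁶)¹⁰ = r⁹, (r⁶)¹¹ = r¹⁵, (r⁶)¹² = r⁴, (r⁶)¹³ = r¹⁰, (r⁶)¹⁴ = r¹⁶, (r⁶)¹⁵ = r⁵, (r⁶)¹⁶ = r¹¹, (r⁶)¹⁷ = e.
The smallest positive k with (r⁶)ᵏ = e is 17.

Answer: 17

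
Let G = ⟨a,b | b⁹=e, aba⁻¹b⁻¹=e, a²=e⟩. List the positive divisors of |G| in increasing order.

|G| = 18 = 2 · 3². By Lagrange's theorem the order of any subgroup divides 18; the divisors of 18 are 1, 2, 3, 6, 9, 18.

Answer: 1, 2, 3, 6, 9, 18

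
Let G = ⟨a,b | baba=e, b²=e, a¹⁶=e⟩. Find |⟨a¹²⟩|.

|⟨a¹²⟩| equals the order of a¹². Compute successive powers until reaching e:
  (a¹²)¹ = a¹², (a¹²)² = a⁸, (a¹²)³ = a⁴, (a¹²)⁴ = e.
The smallest positive k with (a¹²)ᵏ = e is 4, so |⟨a¹²⟩| = 4.

Answer: 4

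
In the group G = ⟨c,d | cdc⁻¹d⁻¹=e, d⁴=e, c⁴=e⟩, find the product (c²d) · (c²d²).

Compute (c²d) · (c²d²) by multiplying left to right and reducing via the relations at each step:
  (c²d) · c² = d
  d · d² = d³

Answer: d³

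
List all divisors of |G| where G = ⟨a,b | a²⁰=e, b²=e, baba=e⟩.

|G| = 40 = 2³ · 5. By Lagrange's theorem the order of any subgroup divides 40; the divisors of 40 are 1, 2, 4, 5, 8, 10, 20, 40.

Answer: 1, 2, 4, 5, 8, 10, 20, 40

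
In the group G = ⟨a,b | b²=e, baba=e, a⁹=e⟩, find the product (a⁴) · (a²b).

Compute (a⁴) · (a²b) by multiplying left to right and reducing via the relations at each step:
  (a⁴) · a² = a⁶
  (a⁶) · b = a⁶b

Answer: a⁶b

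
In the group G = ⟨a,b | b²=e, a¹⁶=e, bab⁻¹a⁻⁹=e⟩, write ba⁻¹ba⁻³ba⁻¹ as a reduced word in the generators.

Multiply left to right, reducing at each step:
  b · a⁻¹ = a⁷b
  (a⁷b) · b = a⁷
  (a⁷) · a⁻³ = a⁴
  (a⁴) · b = a⁴b
  (a⁴b) · a⁻¹ = a¹¹b

Answer: a¹¹b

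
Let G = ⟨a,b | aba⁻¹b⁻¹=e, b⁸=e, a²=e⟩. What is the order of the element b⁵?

Compute successive powers until reaching e:
  (b⁵)¹ = b⁵, (b⁵)² = b², (b⁵)³ = b⁷, (b⁵)⁴ = b⁴, (b⁵)⁵ = b, (b⁵)⁶ = b⁶, (b⁵)⁷ = b³, (b⁵)⁸ = e.
The smallest positive k with (b⁵)ᵏ = e is 8.

Answer: 8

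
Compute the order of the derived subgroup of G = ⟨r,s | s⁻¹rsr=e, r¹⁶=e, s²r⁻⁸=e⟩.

G' = [G, G] is generated by all commutators. The generator-pair commutators are: [r, s] = r².
The subgroup they normally generate is {e, r², r⁴, r⁶, r⁸, r¹⁰, r¹², r¹⁴}, of order 8.
Check: |G/G'| = 32/8 = 4 is the order of the abelianisation.

Answer: 8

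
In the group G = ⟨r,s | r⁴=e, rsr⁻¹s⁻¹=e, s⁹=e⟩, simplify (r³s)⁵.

Compute successive powers of (r³s), reducing at each step:
  (r³s)²: (r³s) · r³ = r²s;   (r²s) · s = r²s²
  (r³s)³: (r²s²) · r³ = rs²;   (rs²) · s = rs³
  (r³s)⁴: (rs³) · r³ = s³;   (s³) · s = s⁴
  (r³s)⁵: (s⁴) · r³ = r³s⁴;   (r³s⁴) · s = r³s⁵

Answer: r³s⁵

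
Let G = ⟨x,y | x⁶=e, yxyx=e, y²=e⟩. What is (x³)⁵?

Compute successive powers of (x³), reducing at each step:
  (x³)²: (x³) · x³ = e
  (x³)³: e · x³ = x³
  (x³)⁴: (x³) · x³ = e
  (x³)⁵: e · x³ = x³

Answer: x³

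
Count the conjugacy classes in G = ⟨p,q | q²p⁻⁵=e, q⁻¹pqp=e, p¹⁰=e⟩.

The conjugacy classes (representative and size) are:
  [e] (size 1), [p] (size 2), [p⁸] (size 2), [p⁷] (size 2), [p⁴] (size 2), [p⁵] (size 1), [p⁴q] (size 5), [p²q⁻¹] (size 5).
Class equation: 1 + 2 + 2 + 2 + 2 + 1 + 5 + 5 = 20 = |G|. So G has 8 conjugacy classes.

Answer: 8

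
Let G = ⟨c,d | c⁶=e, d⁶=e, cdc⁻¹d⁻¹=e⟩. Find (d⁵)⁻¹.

The order of (d⁵) is 6 (smallest k with (d⁵)ᵏ = e), so (d⁵)⁻¹ = (d⁵)⁵ = d.
Check: (d⁵) · d → (d⁵) · d = e, giving e as required.

Answer: d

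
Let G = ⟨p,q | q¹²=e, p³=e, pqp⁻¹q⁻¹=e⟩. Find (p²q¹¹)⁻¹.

The order of (p²q¹¹) is 12 (smallest k with (p²q¹¹)ᵏ = e), so (p²q¹¹)⁻¹ = (p²q¹¹)¹¹ = pq.
Check: (p²q¹¹) · (pq) → (p²q¹¹) · p = q¹¹;   (q¹¹) · q = e, giving e as required.

Answer: pq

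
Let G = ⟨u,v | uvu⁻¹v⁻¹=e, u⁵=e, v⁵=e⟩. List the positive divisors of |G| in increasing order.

|G| = 25 = 5². By Lagrange's theorem the order of any subgroup divides 25; the divisors of 25 are 1, 5, 25.

Answer: 1, 5, 25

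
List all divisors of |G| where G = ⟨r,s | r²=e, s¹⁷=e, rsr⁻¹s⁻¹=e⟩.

|G| = 34 = 2 · 17. By Lagrange's theorem the order of any subgroup divides 34; the divisors of 34 are 1, 2, 17, 34.

Answer: 1, 2, 17, 34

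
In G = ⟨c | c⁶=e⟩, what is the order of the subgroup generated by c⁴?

|⟨c⁴⟩| equals the order of c⁴. Compute successive powers until reaching e:
  (c⁴)¹ = c⁴, (c⁴)² = c², (c⁴)³ = e.
The smallest positive k with (c⁴)ᵏ = e is 3, so |⟨c⁴⟩| = 3.

Answer: 3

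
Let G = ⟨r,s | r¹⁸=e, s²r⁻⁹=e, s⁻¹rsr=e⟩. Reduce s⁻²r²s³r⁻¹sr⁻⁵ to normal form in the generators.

Multiply left to right, reducing at each step:
  (r⁹) · r² = r¹¹
  (r¹¹) · s³ = r²s
  (r²s) · r⁻¹ = r³s
  (r³s) · s = r¹²
  (r¹²) · r⁻⁵ = r⁷

Answer: r⁷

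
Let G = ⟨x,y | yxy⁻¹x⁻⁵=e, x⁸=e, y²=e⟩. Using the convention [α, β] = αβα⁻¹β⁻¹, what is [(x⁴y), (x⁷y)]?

[(x⁴y), (x⁷y)] = (x⁴y)·(x⁷y)·(x⁴y)⁻¹·(x⁷y)⁻¹.
  (x⁴y) · (x⁷y) = x⁷
  (x⁷) · (x⁴y) = x³y
  (x³y) · (x⁵y) = x⁴

Answer: x⁴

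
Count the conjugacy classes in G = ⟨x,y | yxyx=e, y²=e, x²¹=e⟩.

The conjugacy classes (representative and size) are:
  [e] (size 1), [x²⁰] (size 2), [x²] (size 2), [x³] (size 2), [x¹⁷] (size 2), [x⁵] (size 2), [x⁶] (size 2), [x⁷] (size 2), [x⁸] (size 2), [x⁹] (size 2), [x¹⁰] (size 2), [y] (size 21).
Class equation: 1 + 2 + 2 + 2 + 2 + 2 + 2 + 2 + 2 + 2 + 2 + 21 = 42 = |G|. So G has 12 conjugacy classes.

Answer: 12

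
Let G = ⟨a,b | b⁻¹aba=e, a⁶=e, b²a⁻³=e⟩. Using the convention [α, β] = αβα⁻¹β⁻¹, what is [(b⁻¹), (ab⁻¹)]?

[(b⁻¹), (ab⁻¹)] = (b⁻¹)·(ab⁻¹)·(b⁻¹)⁻¹·(ab⁻¹)⁻¹.
  (b⁻¹) · (ab⁻¹) = a²
  (a²) · b = a²b
  (a²b) · (ab) = a⁴

Answer: a⁴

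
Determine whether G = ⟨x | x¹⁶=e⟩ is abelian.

G has a single generator, so G is cyclic and hence abelian.

Answer: Yes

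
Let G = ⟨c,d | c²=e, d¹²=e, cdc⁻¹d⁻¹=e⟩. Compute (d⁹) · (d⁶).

Compute (d⁹) · (d⁶) by multiplying left to right and reducing via the relations at each step:
  (d⁹) · d⁶ = d³

Answer: d³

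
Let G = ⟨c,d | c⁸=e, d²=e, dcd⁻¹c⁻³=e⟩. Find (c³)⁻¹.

The order of (c³) is 8 (smallest k with (c³)ᵏ = e), so (c³)⁻¹ = (c³)⁷ = c⁵.
Check: (c³) · (c⁵) → (c³) · c⁵ = e, giving e as required.

Answer: c⁵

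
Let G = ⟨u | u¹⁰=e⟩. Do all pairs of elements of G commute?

G has a single generator, so G is cyclic and hence abelian.

Answer: Yes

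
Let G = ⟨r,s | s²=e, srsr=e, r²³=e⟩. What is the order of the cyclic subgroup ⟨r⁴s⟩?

|⟨r⁴s⟩| equals the order of r⁴s. Compute successive powers until reaching e:
  (r⁴s)¹ = r⁴s, (r⁴s)² = e.
The smallest positive k with (r⁴s)ᵏ = e is 2, so |⟨r⁴s⟩| = 2.

Answer: 2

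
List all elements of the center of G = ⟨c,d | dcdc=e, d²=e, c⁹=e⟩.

An element z ∈ Z(G) iff z commutes with every generator.
For example e is central: e·c = c = c·e; e·d = d = d·e.
Whereas c ∉ Z(G) since c·d = cd ≠ c⁸d = d·c.
Checking each of the 18 elements this way gives Z(G) = {e}, of order 1.

Answer: {e}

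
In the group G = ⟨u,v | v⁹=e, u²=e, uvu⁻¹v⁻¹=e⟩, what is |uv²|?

Compute successive powers until reaching e:
  (uv²)¹ = uv², (uv²)² = v⁴, (uv²)³ = uv⁶, (uv²)⁴ = v⁸, (uv²)⁵ = uv, (uv²)⁶ = v³, (uv²)⁷ = uv⁵, (uv²)⁸ = v⁷, (uv²)⁹ = u, (uv²)¹⁰ = v², (uv²)¹¹ = uv⁴, (uv²)¹² = v⁶, (uv²)¹³ = uv⁸, (uv²)¹⁴ = v, (uv²)¹⁵ = uv³, (uv²)¹⁶ = v⁵, (uv²)¹⁷ = uv⁷, (uv²)¹⁸ = e.
The smallest positive k with (uv²)ᵏ = e is 18.

Answer: 18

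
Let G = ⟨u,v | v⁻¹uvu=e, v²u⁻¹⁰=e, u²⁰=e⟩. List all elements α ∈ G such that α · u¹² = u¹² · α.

⟨u¹²⟩ ⊆ C_G(u¹²) since powers of u¹² commute with u¹²; so |C_G(u¹²)| ≥ |⟨u¹²⟩| = 5.
By orbit–stabilizer, |C_G(u¹²)| = |G| / |conj. class of u¹²| = 40 / 2 = 20.
The 20 elements commuting with u¹² are {e, u, u², u³, u⁴, u⁵, u⁶, u⁷, u⁸, u⁹, u¹⁰, u¹¹, u¹², u¹³, u¹⁴, u¹⁵, u¹⁶, u¹⁷, u¹⁸, u¹⁹}.

Answer: {e, u, u², u³, u⁴, u⁵, u⁶, u⁷, u⁸, u⁹, u¹⁰, u¹¹, u¹², u¹³, u¹⁴, u¹⁵, u¹⁶, u¹⁷, u¹⁸, u¹⁹}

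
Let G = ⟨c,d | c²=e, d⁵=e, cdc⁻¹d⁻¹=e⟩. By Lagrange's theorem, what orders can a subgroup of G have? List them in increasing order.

|G| = 10 = 2 · 5. By Lagrange's theorem the order of any subgroup divides 10; the divisors of 10 are 1, 2, 5, 10.

Answer: 1, 2, 5, 10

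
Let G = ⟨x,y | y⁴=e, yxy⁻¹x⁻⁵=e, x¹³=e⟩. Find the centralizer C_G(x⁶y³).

⟨x⁶y³⟩ ⊆ C_G(x⁶y³) since powers of x⁶y³ commute with x⁶y³; so |C_G(x⁶y³)| ≥ |⟨x⁶y³⟩| = 4.
By orbit–stabilizer, |C_G(x⁶y³)| = |G| / |conj. class of x⁶y³| = 52 / 13 = 4.
The 4 elements commuting with x⁶y³ are {e, x²y², x⁹y, x⁶y³}.

Answer: {e, x²y², x⁹y, x⁶y³}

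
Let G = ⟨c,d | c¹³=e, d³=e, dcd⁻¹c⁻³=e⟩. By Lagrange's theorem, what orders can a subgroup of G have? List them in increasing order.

|G| = 39 = 3 · 13. By Lagrange's theorem the order of any subgroup divides 39; the divisors of 39 are 1, 3, 13, 39.

Answer: 1, 3, 13, 39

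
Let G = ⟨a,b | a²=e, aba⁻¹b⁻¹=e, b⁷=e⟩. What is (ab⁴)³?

Compute successive powers of (ab⁴), reducing at each step:
  (ab⁴)²: (ab⁴) · a = b⁴;   (b⁴) · b⁴ = b
  (ab⁴)³: b · a = ab;   (ab) · b⁴ = ab⁵

Answer: ab⁵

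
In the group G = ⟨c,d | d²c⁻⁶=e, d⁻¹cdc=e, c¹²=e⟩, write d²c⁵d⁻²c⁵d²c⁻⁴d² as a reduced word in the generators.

Multiply left to right, reducing at each step:
  (c⁶) · c⁵ = c¹¹
  (c¹¹) · d⁻² = c⁵
  (c⁵) · c⁵ = c¹⁰
  (c¹⁰) · d² = c⁴
  (c⁴) · c⁻⁴ = e
  e · d² = c⁶

Answer: c⁶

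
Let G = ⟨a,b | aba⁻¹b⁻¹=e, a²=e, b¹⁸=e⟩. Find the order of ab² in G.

Compute successive powers until reaching e:
  (ab²)¹ = ab², (ab²)² = b⁴, (ab²)³ = ab⁶, (ab²)⁴ = b⁸, (ab²)⁵ = ab¹⁰, (ab²)⁶ = b¹², (ab²)⁷ = ab¹⁴, (ab²)⁸ = b¹⁶, (ab²)⁹ = a, (ab²)¹⁰ = b², (ab²)¹¹ = ab⁴, (ab²)¹² = b⁶, (ab²)¹³ = ab⁸, (ab²)¹⁴ = b¹⁰, (ab²)¹⁵ = ab¹², (ab²)¹⁶ = b¹⁴, (ab²)¹⁷ = ab¹⁶, (ab²)¹⁸ = e.
The smallest positive k with (ab²)ᵏ = e is 18.

Answer: 18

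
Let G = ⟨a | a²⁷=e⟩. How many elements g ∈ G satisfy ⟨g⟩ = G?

G is cyclic of order 27. An element generates G iff its order is 27, and a cyclic group of order 27 has exactly φ(27) = 18 such elements.

Answer: 18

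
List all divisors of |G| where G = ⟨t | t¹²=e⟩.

|G| = 12 = 2² · 3. By Lagrange's theorem the order of any subgroup divides 12; the divisors of 12 are 1, 2, 3, 4, 6, 12.

Answer: 1, 2, 3, 4, 6, 12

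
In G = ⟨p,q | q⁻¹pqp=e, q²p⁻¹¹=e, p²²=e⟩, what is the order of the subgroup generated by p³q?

|⟨p³q⟩| equals the order of p³q. Compute successive powers until reaching e:
  (p³q)¹ = p³q, (p³q)² = p¹¹, (p³q)³ = p³q⁻¹, (p³q)⁴ = e.
The smallest positive k with (p³q)ᵏ = e is 4, so |⟨p³q⟩| = 4.

Answer: 4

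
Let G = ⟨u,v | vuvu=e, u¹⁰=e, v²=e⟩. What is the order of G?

Enumerate words in the generators, reducing via the relations: the distinct elements are
  {e, u, v, uv, u², u³, u⁴, u⁵, u⁶, u⁷, u⁸, u⁹, u²v, u³v, u⁴v, u⁵v, u⁶v, u⁷v, u⁸v, u⁹v}.
No further products give new elements, so |G| = 20.

Answer: 20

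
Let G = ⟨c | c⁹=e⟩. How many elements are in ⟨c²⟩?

|⟨c²⟩| equals the order of c². Compute successive powers until reaching e:
  (c²)¹ = c², (c²)² = c⁴, (c²)³ = c⁶, (c²)⁴ = c⁸, (c²)⁵ = c, (c²)⁶ = c³, (c²)⁷ = c⁵, (c²)⁸ = c⁷, (c²)⁹ = e.
The smallest positive k with (c²)ᵏ = e is 9, so |⟨c²⟩| = 9.

Answer: 9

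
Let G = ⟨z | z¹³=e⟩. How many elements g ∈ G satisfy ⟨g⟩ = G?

G is cyclic of order 13. An element generates G iff its order is 13, and a cyclic group of order 13 has exactly φ(13) = 12 such elements.

Answer: 12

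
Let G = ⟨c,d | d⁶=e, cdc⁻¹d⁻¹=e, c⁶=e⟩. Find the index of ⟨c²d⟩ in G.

First find ord(c²d) by computing successive powers:
  (c²d)¹ = c²d, (c²d)² = c⁴d², (c²d)³ = d³, (c²d)⁴ = c²d⁴, (c²d)⁵ = c⁴d⁵, (c²d)⁶ = e.
So |⟨c²d⟩| = ord(c²d) = 6. With |G| = 36, by Lagrange [G : ⟨c²d⟩] = 36/6 = 6.

Answer: 6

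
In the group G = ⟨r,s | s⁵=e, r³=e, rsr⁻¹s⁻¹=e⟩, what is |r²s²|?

Compute successive powers until reaching e:
  (r²s²)¹ = r²s², (r²s²)² = rs⁴, (r²s²)³ = s, (r²s²)⁴ = r²s³, (r²s²)⁵ = r, (r²s²)⁶ = s², (r²s²)⁷ = r²s⁴, (r²s²)⁸ = rs, (r²s²)⁹ = s³, (r²s²)¹⁰ = r², (r²s²)¹¹ = rs², (r²s²)¹² = s⁴, (r²s²)¹³ = r²s, (r²s²)¹⁴ = rs³, (r²s²)¹⁵ = e.
The smallest positive k with (r²s²)ᵏ = e is 15.

Answer: 15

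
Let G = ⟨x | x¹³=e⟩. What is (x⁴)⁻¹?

The order of (x⁴) is 13 (smallest k with (x⁴)ᵏ = e), so (x⁴)⁻¹ = (x⁴)¹² = x⁹.
Check: (x⁴) · (x⁹) → (x⁴) · x⁹ = e, giving e as required.

Answer: x⁹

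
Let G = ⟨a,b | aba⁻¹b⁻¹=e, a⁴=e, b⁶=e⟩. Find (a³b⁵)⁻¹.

The order of (a³b⁵) is 12 (smallest k with (a³b⁵)ᵏ = e), so (a³b⁵)⁻¹ = (a³b⁵)¹¹ = ab.
Check: (a³b⁵) · (ab) → (a³b⁵) · a = b⁵;   (b⁵) · b = e, giving e as required.

Answer: ab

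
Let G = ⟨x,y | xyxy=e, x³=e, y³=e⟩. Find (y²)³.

Compute successive powers of (y²), reducing at each step:
  (y²)²: (y²) · y² = y
  (y²)³: y · y² = e

Answer: e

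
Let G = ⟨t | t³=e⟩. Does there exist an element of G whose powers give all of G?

|G| = 3. The element t has order 3 (its powers give 3 distinct elements), so ⟨t⟩ = G and G is cyclic.

Answer: Yes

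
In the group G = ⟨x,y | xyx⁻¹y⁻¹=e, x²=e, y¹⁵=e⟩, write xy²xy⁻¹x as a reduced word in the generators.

Multiply left to right, reducing at each step:
  x · y² = xy²
  (xy²) · x = y²
  (y²) · y⁻¹ = y
  y · x = xy

Answer: xy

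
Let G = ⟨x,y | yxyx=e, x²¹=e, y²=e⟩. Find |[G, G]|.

G' = [G, G] is generated by all commutators. The generator-pair commutators are: [x, y] = x².
The subgroup they normally generate is {e, x, x², x³, x⁴, x⁵, x⁶, x⁷, x⁸, x⁹, x¹⁰, x¹¹, x¹², x¹³, x¹⁴, x¹⁵, x¹⁶, x¹⁷, x¹⁸, x¹⁹, x²⁰}, of order 21.
Check: |G/G'| = 42/21 = 2 is the order of the abelianisation.

Answer: 21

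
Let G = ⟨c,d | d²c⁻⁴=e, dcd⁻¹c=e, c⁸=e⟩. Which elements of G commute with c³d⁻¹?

⟨c³d⁻¹⟩ ⊆ C_G(c³d⁻¹) since powers of c³d⁻¹ commute with c³d⁻¹; so |C_G(c³d⁻¹)| ≥ |⟨c³d⁻¹⟩| = 4.
By orbit–stabilizer, |C_G(c³d⁻¹)| = |G| / |conj. class of c³d⁻¹| = 16 / 4 = 4.
The 4 elements commuting with c³d⁻¹ are {e, c⁴, c³d⁻¹, c³d}.

Answer: {e, c⁴, c³d⁻¹, c³d}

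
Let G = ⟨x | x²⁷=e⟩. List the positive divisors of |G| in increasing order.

|G| = 27 = 3³. By Lagrange's theorem the order of any subgroup divides 27; the divisors of 27 are 1, 3, 9, 27.

Answer: 1, 3, 9, 27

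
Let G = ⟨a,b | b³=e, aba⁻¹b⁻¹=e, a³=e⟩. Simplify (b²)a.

Compute (b²) · a by multiplying left to right and reducing via the relations at each step:
  (b²) · a = ab²

Answer: ab²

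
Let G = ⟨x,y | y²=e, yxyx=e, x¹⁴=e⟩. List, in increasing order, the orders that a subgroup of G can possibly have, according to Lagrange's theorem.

|G| = 28 = 2² · 7. By Lagrange's theorem the order of any subgroup divides 28; the divisors of 28 are 1, 2, 4, 7, 14, 28.

Answer: 1, 2, 4, 7, 14, 28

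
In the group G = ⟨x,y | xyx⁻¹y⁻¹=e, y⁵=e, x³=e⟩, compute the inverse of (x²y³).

The order of (x²y³) is 15 (smallest k with (x²y³)ᵏ = e), so (x²y³)⁻¹ = (x²y³)¹⁴ = xy².
Check: (x²y³) · (xy²) → (x²y³) · x = y³;   (y³) · y² = e, giving e as required.

Answer: xy²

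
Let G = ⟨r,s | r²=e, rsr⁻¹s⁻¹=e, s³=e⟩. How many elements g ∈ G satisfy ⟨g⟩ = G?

G is cyclic of order 6. An element generates G iff its order is 6, and a cyclic group of order 6 has exactly φ(6) = 2 such elements.

Answer: 2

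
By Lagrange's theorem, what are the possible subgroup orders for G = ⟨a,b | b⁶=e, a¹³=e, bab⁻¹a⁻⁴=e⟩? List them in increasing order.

|G| = 78 = 2 · 3 · 13. By Lagrange's theorem the order of any subgroup divides 78; the divisors of 78 are 1, 2, 3, 6, 13, 26, 39, 78.

Answer: 1, 2, 3, 6, 13, 26, 39, 78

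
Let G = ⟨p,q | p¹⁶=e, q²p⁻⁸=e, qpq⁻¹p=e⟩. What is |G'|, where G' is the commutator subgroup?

G' = [G, G] is generated by all commutators. The generator-pair commutators are: [p, q] = p².
The subgroup they normally generate is {e, p², p⁴, p⁶, p⁸, p¹⁰, p¹², p¹⁴}, of order 8.
Check: |G/G'| = 32/8 = 4 is the order of the abelianisation.

Answer: 8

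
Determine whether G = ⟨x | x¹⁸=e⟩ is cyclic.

|G| = 18. The element x has order 18 (its powers give 18 distinct elements), so ⟨x⟩ = G and G is cyclic.

Answer: Yes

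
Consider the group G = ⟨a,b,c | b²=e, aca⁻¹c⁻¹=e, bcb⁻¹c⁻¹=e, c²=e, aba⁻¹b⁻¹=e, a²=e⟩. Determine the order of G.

Enumerate words in the generators, reducing via the relations: the distinct elements are
  {a, b, c, e, ab, ac, bc, abc}.
No further products give new elements, so |G| = 8.

Answer: 8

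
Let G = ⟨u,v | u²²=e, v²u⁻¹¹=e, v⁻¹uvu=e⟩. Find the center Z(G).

An element z ∈ Z(G) iff z commutes with every generator.
For example u¹¹ is central: (u¹¹)·u = u¹² = u·(u¹¹); (u¹¹)·v = v⁻¹ = v·(u¹¹).
Whereas u ∉ Z(G) since u·v = uv ≠ u¹⁰v⁻¹ = v·u.
Checking each of the 44 elements this way gives Z(G) = {e, u¹¹}, of order 2.

Answer: {e, u¹¹}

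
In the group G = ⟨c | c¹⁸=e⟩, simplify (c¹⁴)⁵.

Compute successive powers of (c¹⁴), reducing at each step:
  (c¹⁴)²: (c¹⁴) · c¹⁴ = c¹⁰
  (c¹⁴)³: (c¹⁰) · c¹⁴ = c⁶
  (c¹⁴)⁴: (c⁶) · c¹⁴ = c²
  (c¹⁴)⁵: (c²) · c¹⁴ = c¹⁶

Answer: c¹⁶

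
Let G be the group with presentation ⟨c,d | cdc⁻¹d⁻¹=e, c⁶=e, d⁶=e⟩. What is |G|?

Enumerate words in the generators, reducing via the relations: the distinct elements are
  {c, d, e, cd, c², c³, c⁴, c⁵, d², d³, d⁴, d⁵, cd², cd³, cd⁴, cd⁵, c²d, c³d, c⁴d, c⁵d, c²d², c²d³, c²d⁴, c²d⁵, c³d², c³d³, c³d⁴, c³d⁵, c⁴d², c⁴d³, c⁴d⁴, c⁴d⁵, c⁵d², c⁵d³, c⁵d⁴, c⁵d⁵}.
No further products give new elements, so |G| = 36.

Answer: 36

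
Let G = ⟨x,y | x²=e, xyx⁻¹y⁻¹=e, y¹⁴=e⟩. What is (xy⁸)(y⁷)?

Compute (xy⁸) · (y⁷) by multiplying left to right and reducing via the relations at each step:
  (xy⁸) · y⁷ = xy

Answer: xy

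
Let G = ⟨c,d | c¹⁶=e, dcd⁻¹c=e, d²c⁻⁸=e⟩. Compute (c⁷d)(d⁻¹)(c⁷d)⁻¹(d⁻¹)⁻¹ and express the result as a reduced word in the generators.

[(c⁷d), (d⁻¹)] = (c⁷d)·(d⁻¹)·(c⁷d)⁻¹·(d⁻¹)⁻¹.
  (c⁷d) · (d⁻¹) = c⁷
  (c⁷) · (c⁷d⁻¹) = c⁶d
  (c⁶d) · d = c¹⁴

Answer: c¹⁴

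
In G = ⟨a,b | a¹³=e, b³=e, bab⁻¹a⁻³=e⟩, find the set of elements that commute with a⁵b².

⟨a⁵b²⟩ ⊆ C_G(a⁵b²) since powers of a⁵b² commute with a⁵b²; so |C_G(a⁵b²)| ≥ |⟨a⁵b²⟩| = 3.
By orbit–stabilizer, |C_G(a⁵b²)| = |G| / |conj. class of a⁵b²| = 39 / 13 = 3.
The 3 elements commuting with a⁵b² are {e, a⁵b², a¹¹b}.

Answer: {e, a⁵b², a¹¹b}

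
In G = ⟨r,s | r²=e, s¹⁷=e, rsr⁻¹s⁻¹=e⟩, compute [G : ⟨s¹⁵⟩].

First find ord(s¹⁵) by computing successive powers:
  (s¹⁵)¹ = s¹⁵, (s¹⁵)² = s¹³, (s¹⁵)³ = s¹¹, (s¹⁵)⁴ = s⁹, (s¹⁵)⁵ = s⁷, (s¹⁵)⁶ = s⁵, (s¹⁵)⁷ = s³, (s¹⁵)⁸ = s, (s¹⁵)⁹ = s¹⁶, (s¹⁵)¹⁰ = s¹⁴, (s¹⁵)¹¹ = s¹², (s¹⁵)¹² = s¹⁰, (s¹⁵)¹³ = s⁸, (s¹⁵)¹⁴ = s⁶, (s¹⁵)¹⁵ = s⁴, (s¹⁵)¹⁶ = s², (s¹⁵)¹⁷ = e.
So |⟨s¹⁵⟩| = ord(s¹⁵) = 17. With |G| = 34, by Lagrange [G : ⟨s¹⁵⟩] = 34/17 = 2.

Answer: 2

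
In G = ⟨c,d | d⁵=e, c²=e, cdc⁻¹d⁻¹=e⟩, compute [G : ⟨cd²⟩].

First find ord(cd²) by computing successive powers:
  (cd²)¹ = cd², (cd²)² = d⁴, (cd²)³ = cd, (cd²)⁴ = d³, (cd²)⁵ = c, (cd²)⁶ = d², (cd²)⁷ = cd⁴, (cd²)⁸ = d, (cd²)⁹ = cd³, (cd²)¹⁰ = e.
So |⟨cd²⟩| = ord(cd²) = 10. With |G| = 10, by Lagrange [G : ⟨cd²⟩] = 10/10 = 1.

Answer: 1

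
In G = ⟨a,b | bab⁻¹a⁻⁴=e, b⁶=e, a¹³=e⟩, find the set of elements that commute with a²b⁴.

⟨a²b⁴⟩ ⊆ C_G(a²b⁴) since powers of a²b⁴ commute with a²b⁴; so |C_G(a²b⁴)| ≥ |⟨a²b⁴⟩| = 3.
By orbit–stabilizer, |C_G(a²b⁴)| = |G| / |conj. class of a²b⁴| = 78 / 13 = 6.
The 6 elements commuting with a²b⁴ are {e, a⁴b, a²b⁴, a⁶b³, a⁷b², a¹²b⁵}.

Answer: {e, a⁴b, a²b⁴, a⁶b³, a⁷b², a¹²b⁵}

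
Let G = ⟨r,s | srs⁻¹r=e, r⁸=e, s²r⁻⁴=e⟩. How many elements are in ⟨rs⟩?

|⟨rs⟩| equals the order of rs. Compute successive powers until reaching e:
  (rs)¹ = rs, (rs)² = r⁴, (rs)³ = rs⁻¹, (rs)⁴ = e.
The smallest positive k with (rs)ᵏ = e is 4, so |⟨rs⟩| = 4.

Answer: 4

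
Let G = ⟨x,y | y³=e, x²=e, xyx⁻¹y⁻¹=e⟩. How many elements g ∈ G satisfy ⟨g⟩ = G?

G is cyclic of order 6. An element generates G iff its order is 6, and a cyclic group of order 6 has exactly φ(6) = 2 such elements.

Answer: 2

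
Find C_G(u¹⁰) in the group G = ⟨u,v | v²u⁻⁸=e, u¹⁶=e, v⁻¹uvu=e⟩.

⟨u¹⁰⟩ ⊆ C_G(u¹⁰) since powers of u¹⁰ commute with u¹⁰; so |C_G(u¹⁰)| ≥ |⟨u¹⁰⟩| = 8.
By orbit–stabilizer, |C_G(u¹⁰)| = |G| / |conj. class of u¹⁰| = 32 / 2 = 16.
The 16 elements commuting with u¹⁰ are {e, u, u², u³, u⁴, u⁵, u⁶, u⁷, u⁸, u⁹, u¹⁰, u¹¹, u¹², u¹³, u¹⁴, u¹⁵}.

Answer: {e, u, u², u³, u⁴, u⁵, u⁶, u⁷, u⁸, u⁹, u¹⁰, u¹¹, u¹², u¹³, u¹⁴, u¹⁵}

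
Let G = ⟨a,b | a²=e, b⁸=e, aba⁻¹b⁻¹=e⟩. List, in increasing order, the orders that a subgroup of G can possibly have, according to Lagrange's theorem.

|G| = 16 = 2⁴. By Lagrange's theorem the order of any subgroup divides 16; the divisors of 16 are 1, 2, 4, 8, 16.

Answer: 1, 2, 4, 8, 16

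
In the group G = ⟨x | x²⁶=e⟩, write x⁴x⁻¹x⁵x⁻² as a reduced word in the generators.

Multiply left to right, reducing at each step:
  (x⁴) · x⁻¹ = x³
  (x³) · x⁵ = x⁸
  (x⁸) · x⁻² = x⁶

Answer: x⁶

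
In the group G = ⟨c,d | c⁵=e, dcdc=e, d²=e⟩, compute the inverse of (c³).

The order of (c³) is 5 (smallest k with (c³)ᵏ = e), so (c³)⁻¹ = (c³)⁴ = c².
Check: (c³) · (c²) → (c³) · c² = e, giving e as required.

Answer: c²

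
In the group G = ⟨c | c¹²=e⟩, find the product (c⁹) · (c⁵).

Compute (c⁹) · (c⁵) by multiplying left to right and reducing via the relations at each step:
  (c⁹) · c⁵ = c²

Answer: c²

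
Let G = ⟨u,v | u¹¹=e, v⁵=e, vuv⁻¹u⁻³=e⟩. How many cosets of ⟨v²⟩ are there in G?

First find ord(v²) by computing successive powers:
  (v²)¹ = v², (v²)² = v⁴, (v²)³ = v, (v²)⁴ = v³, (v²)⁵ = e.
So |⟨v²⟩| = ord(v²) = 5. With |G| = 55, by Lagrange [G : ⟨v²⟩] = 55/5 = 11.

Answer: 11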